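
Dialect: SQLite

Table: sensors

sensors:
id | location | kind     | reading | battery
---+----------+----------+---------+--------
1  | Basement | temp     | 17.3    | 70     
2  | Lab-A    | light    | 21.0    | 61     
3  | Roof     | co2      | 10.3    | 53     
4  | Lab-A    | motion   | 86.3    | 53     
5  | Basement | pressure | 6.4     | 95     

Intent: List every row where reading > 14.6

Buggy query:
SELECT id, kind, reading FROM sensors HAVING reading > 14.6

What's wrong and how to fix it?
Bug: This is a non-aggregate query (no GROUP BY, no aggregates), so in SQLite the HAVING clause is invalid here; a row-level condition belongs in WHERE

Fix: Use WHERE for row-level filtering

Corrected query:
SELECT id, kind, reading FROM sensors WHERE reading > 14.6

Result:
id | kind   | reading
---+--------+--------
1  | temp   | 17.3   
2  | light  | 21     
4  | motion | 86.3   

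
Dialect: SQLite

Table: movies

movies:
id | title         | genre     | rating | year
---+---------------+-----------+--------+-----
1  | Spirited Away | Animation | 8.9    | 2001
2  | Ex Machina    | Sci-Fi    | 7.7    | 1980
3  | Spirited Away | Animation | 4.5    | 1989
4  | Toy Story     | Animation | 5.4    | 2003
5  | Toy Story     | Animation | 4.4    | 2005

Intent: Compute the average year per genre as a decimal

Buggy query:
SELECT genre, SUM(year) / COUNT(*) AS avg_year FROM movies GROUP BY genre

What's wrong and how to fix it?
Bug: SUM(year) and COUNT(*) are both integers; the division truncates the fractional part

Fix: Multiply by 1.0 (or CAST to REAL) to force floating-point division

Corrected query:
SELECT genre, SUM(year) * 1.0 / COUNT(*) AS avg_year FROM movies GROUP BY genre

Result:
genre     | avg_year
----------+---------
Animation | 1999.5  
Sci-Fi    | 1980    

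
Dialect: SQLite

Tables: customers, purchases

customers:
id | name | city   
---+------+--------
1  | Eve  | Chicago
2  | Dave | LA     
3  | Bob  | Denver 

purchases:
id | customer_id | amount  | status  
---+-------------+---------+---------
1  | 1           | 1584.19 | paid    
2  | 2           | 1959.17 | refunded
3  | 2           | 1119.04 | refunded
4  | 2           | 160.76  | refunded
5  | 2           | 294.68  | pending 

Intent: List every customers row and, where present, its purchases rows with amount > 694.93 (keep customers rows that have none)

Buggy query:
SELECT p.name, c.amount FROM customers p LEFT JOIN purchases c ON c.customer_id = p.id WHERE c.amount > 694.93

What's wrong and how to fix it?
Bug: A WHERE condition on the right-hand table after LEFT JOIN drops unmatched parents

Fix: Put 'c.amount > 694.93' in the JOIN's ON clause instead of WHERE

Corrected query:
SELECT p.name, c.amount FROM customers p LEFT JOIN purchases c ON c.customer_id = p.id AND c.amount > 694.93

Result:
name | amount 
-----+--------
Eve  | 1584.19
Dave | 1119.04
Dave | 1959.17
Bob  | NULL   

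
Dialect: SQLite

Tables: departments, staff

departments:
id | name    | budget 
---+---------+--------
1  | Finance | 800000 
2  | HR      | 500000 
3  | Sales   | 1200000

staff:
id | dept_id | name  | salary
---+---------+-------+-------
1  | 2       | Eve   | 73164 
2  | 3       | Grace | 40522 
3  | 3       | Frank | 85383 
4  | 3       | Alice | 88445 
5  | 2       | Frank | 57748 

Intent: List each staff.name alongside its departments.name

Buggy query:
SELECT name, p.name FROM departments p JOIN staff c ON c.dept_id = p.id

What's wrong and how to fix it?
Bug: Both tables have a 'name' column; the unqualified reference is ambiguous

Fix: Prefix ambiguous columns with the table alias

Corrected query:
SELECT c.name, p.name FROM departments p JOIN staff c ON c.dept_id = p.id

Result:
name  | name 
------+------
Eve   | HR   
Grace | Sales
Frank | Sales
Alice | Sales
Frank | HR   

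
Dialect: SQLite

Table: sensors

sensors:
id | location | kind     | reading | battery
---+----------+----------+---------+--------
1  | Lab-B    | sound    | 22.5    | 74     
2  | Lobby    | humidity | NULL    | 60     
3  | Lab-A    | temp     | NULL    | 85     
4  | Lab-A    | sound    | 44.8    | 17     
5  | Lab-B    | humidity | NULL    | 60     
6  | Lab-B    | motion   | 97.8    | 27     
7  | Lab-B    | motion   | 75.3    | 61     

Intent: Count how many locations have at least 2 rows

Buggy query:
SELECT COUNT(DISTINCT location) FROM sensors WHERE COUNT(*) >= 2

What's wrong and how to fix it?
Bug: COUNT(*) cannot appear in WHERE; the per-group count doesn't exist yet

Fix: Use a subquery that GROUPs and filters with HAVING, then count its rows

Corrected query:
SELECT COUNT(*) FROM (SELECT location FROM sensors GROUP BY location HAVING COUNT(*) >= 2)

Result:
COUNT(*)
--------
2       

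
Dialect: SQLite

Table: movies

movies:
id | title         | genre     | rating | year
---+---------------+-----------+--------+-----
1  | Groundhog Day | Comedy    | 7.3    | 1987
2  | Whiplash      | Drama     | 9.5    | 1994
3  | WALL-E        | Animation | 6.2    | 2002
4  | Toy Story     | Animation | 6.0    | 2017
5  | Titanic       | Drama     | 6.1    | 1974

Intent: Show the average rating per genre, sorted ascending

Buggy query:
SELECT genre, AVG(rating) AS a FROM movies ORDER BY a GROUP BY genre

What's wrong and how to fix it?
Bug: GROUP BY must precede ORDER BY

Fix: Reorder: SELECT … FROM … GROUP BY … ORDER BY …

Corrected query:
SELECT genre, AVG(rating) AS a FROM movies GROUP BY genre ORDER BY a

Result:
genre     | a  
----------+----
Animation | 6.1
Comedy    | 7.3
Drama     | 7.8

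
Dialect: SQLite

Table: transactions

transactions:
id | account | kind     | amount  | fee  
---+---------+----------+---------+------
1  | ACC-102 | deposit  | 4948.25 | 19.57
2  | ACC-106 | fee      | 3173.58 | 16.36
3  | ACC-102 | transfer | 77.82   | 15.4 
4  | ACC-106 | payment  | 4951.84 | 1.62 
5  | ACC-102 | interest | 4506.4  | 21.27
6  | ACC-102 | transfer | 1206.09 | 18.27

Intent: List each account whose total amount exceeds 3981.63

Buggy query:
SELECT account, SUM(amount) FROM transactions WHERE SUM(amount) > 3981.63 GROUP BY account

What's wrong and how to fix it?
Bug: SUM(amount) is an aggregate, but WHERE filters rows before aggregation

Fix: Move the aggregate condition to a HAVING clause

Corrected query:
SELECT account, SUM(amount) FROM transactions GROUP BY account HAVING SUM(amount) > 3981.63

Result:
account | SUM(amount)
--------+------------
ACC-102 | 10738.56   
ACC-106 | 8125.42    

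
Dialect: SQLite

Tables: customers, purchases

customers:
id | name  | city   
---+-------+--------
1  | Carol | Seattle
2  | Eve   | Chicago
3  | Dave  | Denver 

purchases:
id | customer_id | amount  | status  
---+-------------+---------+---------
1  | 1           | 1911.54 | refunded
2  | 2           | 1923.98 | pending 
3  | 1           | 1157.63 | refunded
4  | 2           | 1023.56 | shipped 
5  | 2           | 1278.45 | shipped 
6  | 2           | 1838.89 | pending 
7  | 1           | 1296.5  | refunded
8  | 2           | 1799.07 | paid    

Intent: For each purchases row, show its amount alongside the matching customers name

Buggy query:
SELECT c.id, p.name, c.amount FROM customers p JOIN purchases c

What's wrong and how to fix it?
Bug: JOIN with no ON clause produces a cartesian product; every purchases row pairs with every customers row

Fix: Add ON c.customer_id = p.id to the JOIN

Corrected query:
SELECT c.id, p.name, c.amount FROM customers p JOIN purchases c ON c.customer_id = p.id

Result:
id | name  | amount 
---+-------+--------
1  | Carol | 1911.54
2  | Eve   | 1923.98
3  | Carol | 1157.63
4  | Eve   | 1023.56
5  | Eve   | 1278.45
6  | Eve   | 1838.89
7  | Carol | 1296.5 
8  | Eve   | 1799.07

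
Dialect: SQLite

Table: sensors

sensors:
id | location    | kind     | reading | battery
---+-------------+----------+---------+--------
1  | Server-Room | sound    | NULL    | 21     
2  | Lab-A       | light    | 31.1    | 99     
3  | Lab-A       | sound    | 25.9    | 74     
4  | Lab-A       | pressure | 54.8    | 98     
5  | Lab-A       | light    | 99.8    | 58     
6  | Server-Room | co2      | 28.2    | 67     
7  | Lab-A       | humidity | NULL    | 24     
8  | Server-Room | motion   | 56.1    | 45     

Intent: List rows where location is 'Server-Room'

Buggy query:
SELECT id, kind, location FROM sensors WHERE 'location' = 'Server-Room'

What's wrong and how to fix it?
Bug: Single quotes denote string literals in SQL; the column name is being compared as a constant string

Fix: Remove the quotes around the column name (or use double quotes for an identifier)

Corrected query:
SELECT id, kind, location FROM sensors WHERE location = 'Server-Room'

Result:
id | kind   | location   
---+--------+------------
1  | sound  | Server-Room
6  | co2    | Server-Room
8  | motion | Server-Room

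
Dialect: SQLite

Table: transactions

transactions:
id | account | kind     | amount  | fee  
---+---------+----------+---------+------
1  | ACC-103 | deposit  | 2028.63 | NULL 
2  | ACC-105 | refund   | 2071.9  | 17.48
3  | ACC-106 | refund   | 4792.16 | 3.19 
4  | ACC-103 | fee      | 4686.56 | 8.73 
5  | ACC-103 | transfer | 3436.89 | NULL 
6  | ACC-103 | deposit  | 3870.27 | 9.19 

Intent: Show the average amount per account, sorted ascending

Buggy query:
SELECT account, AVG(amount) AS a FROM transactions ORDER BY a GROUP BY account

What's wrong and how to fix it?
Bug: ORDER BY appears before GROUP BY; SQL clause order requires GROUP BY first

Fix: Reorder: SELECT … FROM … GROUP BY … ORDER BY …

Corrected query:
SELECT account, AVG(amount) AS a FROM transactions GROUP BY account ORDER BY a

Result:
account | a        
--------+----------
ACC-105 | 2071.9   
ACC-103 | 3505.5875
ACC-106 | 4792.16  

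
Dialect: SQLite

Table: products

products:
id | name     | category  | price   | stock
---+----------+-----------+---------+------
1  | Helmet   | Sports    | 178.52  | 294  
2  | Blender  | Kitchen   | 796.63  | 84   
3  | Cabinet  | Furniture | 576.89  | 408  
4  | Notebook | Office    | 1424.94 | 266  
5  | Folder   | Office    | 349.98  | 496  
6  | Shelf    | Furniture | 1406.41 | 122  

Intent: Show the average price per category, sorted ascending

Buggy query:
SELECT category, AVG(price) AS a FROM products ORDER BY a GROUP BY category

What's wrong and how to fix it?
Bug: GROUP BY must precede ORDER BY

Fix: Move ORDER BY to the end, after GROUP BY

Corrected query:
SELECT category, AVG(price) AS a FROM products GROUP BY category ORDER BY a

Result:
category  | a     
----------+-------
Sports    | 178.52
Kitchen   | 796.63
Office    | 887.46
Furniture | 991.65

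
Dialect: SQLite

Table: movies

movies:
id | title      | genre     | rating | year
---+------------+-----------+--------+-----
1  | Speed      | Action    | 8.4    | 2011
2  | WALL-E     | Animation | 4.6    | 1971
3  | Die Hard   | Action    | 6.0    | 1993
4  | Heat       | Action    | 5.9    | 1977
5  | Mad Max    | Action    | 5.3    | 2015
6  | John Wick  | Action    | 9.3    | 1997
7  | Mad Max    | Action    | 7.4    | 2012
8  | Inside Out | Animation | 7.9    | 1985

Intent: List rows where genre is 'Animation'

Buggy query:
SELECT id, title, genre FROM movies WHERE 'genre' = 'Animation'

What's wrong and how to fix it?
Bug: 'genre' in single quotes is a string literal, not the column; the comparison is literal-vs-literal and never true

Fix: Reference the column as genre without single quotes

Corrected query:
SELECT id, title, genre FROM movies WHERE genre = 'Animation'

Result:
id | title      | genre    
---+------------+----------
2  | WALL-E     | Animation
8  | Inside Out | Animation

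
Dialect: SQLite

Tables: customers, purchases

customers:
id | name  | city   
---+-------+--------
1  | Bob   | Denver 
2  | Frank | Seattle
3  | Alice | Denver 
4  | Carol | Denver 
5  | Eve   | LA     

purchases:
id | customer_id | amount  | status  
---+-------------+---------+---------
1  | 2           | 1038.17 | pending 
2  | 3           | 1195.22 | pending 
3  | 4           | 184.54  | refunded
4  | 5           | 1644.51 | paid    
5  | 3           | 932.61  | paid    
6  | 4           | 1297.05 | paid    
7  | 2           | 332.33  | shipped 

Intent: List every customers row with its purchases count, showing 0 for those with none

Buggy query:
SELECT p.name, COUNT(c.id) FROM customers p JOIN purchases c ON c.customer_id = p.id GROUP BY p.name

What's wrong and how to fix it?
Bug: An inner join excludes parents with zero children

Fix: Use LEFT JOIN so parents without children still appear (COUNT(c.id) gives 0)

Corrected query:
SELECT p.name, COUNT(c.id) FROM customers p LEFT JOIN purchases c ON c.customer_id = p.id GROUP BY p.name

Result:
name  | COUNT(c.id)
------+------------
Alice | 2          
Bob   | 0          
Carol | 2          
Eve   | 1          
Frank | 2          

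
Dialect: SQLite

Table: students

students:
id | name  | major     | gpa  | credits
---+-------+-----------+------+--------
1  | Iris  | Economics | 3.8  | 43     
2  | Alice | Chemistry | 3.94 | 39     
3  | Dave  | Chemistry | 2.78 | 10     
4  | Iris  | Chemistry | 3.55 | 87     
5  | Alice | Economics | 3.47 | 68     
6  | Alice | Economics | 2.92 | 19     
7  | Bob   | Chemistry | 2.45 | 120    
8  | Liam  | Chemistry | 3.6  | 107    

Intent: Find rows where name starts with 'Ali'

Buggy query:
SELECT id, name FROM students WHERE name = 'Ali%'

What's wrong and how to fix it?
Bug: Wildcards only work with LIKE; '=' treats '%' as a literal character

Fix: Use LIKE for wildcard pattern matching

Corrected query:
SELECT id, name FROM students WHERE name LIKE 'Ali%'

Result:
id | name 
---+------
2  | Alice
5  | Alice
6  | Alice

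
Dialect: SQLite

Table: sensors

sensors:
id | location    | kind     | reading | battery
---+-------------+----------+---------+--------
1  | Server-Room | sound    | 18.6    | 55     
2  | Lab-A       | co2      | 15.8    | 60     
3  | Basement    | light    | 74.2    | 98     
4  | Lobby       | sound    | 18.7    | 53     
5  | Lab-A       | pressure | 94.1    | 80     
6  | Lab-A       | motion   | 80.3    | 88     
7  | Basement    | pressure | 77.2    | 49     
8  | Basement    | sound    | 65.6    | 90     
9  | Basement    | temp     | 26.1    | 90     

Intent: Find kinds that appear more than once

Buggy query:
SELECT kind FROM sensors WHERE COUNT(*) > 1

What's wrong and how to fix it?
Bug: COUNT(*) is an aggregate and cannot be used in WHERE

Fix: GROUP BY kind, then filter groups with HAVING COUNT(*) > 1

Corrected query:
SELECT kind FROM sensors GROUP BY kind HAVING COUNT(*) > 1

Result:
kind    
--------
pressure
sound   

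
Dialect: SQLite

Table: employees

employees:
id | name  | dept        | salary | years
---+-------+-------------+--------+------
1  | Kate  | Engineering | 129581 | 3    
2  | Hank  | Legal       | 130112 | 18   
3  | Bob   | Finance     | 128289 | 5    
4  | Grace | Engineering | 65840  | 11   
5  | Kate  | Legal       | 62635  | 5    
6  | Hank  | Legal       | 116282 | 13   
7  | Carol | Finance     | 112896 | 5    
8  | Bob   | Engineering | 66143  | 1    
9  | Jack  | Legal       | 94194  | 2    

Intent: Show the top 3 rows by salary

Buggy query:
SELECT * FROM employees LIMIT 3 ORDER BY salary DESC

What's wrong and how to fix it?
Bug: LIMIT must come after ORDER BY

Fix: Sort with ORDER BY, then apply LIMIT

Corrected query:
SELECT * FROM employees ORDER BY salary DESC LIMIT 3

Result:
id | name | dept        | salary | years
---+------+-------------+--------+------
2  | Hank | Legal       | 130112 | 18   
1  | Kate | Engineering | 129581 | 3    
3  | Bob  | Finance     | 128289 | 5    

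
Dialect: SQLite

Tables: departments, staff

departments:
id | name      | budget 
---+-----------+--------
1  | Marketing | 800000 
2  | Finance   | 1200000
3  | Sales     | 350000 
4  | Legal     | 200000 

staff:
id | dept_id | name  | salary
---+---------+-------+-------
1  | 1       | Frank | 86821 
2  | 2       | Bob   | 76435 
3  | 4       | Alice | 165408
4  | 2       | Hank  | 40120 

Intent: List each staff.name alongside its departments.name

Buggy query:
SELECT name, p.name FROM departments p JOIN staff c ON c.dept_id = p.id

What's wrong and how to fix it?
Bug: Both tables have a 'name' column; the unqualified reference is ambiguous

Fix: Qualify the column with its table alias (c.name)

Corrected query:
SELECT c.name, p.name FROM departments p JOIN staff c ON c.dept_id = p.id

Result:
name  | name     
------+----------
Frank | Marketing
Bob   | Finance  
Alice | Legal    
Hank  | Finance  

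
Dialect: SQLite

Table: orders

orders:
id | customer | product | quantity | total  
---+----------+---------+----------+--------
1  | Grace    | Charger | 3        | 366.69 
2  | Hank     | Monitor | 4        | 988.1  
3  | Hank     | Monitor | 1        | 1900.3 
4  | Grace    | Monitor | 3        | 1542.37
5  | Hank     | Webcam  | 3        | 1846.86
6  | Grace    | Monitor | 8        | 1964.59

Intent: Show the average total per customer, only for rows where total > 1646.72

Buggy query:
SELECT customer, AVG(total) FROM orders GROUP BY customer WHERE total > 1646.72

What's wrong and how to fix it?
Bug: WHERE cannot follow GROUP BY

Fix: Place WHERE between FROM and GROUP BY

Corrected query:
SELECT customer, AVG(total) FROM orders WHERE total > 1646.72 GROUP BY customer

Result:
customer | AVG(total)
---------+-----------
Grace    | 1964.59   
Hank     | 1873.58   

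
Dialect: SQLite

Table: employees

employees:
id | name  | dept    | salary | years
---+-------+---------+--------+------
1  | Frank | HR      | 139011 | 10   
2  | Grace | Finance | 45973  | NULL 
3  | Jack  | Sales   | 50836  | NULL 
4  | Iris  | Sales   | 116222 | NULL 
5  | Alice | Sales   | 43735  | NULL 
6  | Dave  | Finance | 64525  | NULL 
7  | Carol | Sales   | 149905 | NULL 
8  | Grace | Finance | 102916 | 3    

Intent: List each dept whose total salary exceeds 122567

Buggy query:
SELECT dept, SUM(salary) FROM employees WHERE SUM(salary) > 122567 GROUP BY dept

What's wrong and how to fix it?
Bug: SUM(salary) is an aggregate, but WHERE filters rows before aggregation

Fix: Move the aggregate condition to a HAVING clause

Corrected query:
SELECT dept, SUM(salary) FROM employees GROUP BY dept HAVING SUM(salary) > 122567

Result:
dept    | SUM(salary)
--------+------------
Finance | 213414     
HR      | 139011     
Sales   | 360698     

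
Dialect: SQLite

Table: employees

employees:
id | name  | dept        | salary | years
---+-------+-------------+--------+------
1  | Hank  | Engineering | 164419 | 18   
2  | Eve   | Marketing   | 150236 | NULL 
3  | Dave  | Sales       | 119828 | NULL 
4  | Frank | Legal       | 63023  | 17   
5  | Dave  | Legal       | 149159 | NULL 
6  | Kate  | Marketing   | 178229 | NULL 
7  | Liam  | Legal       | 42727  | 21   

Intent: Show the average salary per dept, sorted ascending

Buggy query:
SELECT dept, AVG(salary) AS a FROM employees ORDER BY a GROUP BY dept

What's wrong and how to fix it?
Bug: ORDER BY appears before GROUP BY; SQL clause order requires GROUP BY first

Fix: Reorder: SELECT … FROM … GROUP BY … ORDER BY …

Corrected query:
SELECT dept, AVG(salary) AS a FROM employees GROUP BY dept ORDER BY a

Result:
dept        | a           
------------+-------------
Legal       | 84969.666667
Sales       | 119828      
Marketing   | 164232.5    
Engineering | 164419      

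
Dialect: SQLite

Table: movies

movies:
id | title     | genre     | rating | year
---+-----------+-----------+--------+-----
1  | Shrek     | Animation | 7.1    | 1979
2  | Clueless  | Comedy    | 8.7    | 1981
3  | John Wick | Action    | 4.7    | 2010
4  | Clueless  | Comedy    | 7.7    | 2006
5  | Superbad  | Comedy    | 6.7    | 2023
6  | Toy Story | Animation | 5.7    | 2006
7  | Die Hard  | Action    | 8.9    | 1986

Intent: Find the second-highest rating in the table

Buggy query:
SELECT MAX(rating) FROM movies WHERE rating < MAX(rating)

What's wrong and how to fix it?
Bug: The inner MAX is an aggregate inside WHERE, which is not allowed

Fix: Compute the overall MAX in a subquery, then take MAX of rows below it

Corrected query:
SELECT MAX(rating) FROM movies WHERE rating < (SELECT MAX(rating) FROM movies)

Result:
MAX(rating)
-----------
8.7        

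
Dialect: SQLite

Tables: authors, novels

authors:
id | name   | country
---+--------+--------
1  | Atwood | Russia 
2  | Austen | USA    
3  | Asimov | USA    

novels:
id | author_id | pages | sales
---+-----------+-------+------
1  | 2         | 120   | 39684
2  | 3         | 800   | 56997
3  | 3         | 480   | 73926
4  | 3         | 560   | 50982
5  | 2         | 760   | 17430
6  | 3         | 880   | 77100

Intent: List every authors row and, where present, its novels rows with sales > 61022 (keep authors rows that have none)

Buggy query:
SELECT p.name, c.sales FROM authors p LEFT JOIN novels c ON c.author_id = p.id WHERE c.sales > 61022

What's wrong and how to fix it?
Bug: Filtering c.sales in WHERE discards the NULL rows produced by LEFT JOIN, turning it into an inner join

Fix: Move the right-table condition into the ON clause so unmatched parents are kept

Corrected query:
SELECT p.name, c.sales FROM authors p LEFT JOIN novels c ON c.author_id = p.id AND c.sales > 61022

Result:
name   | sales
-------+------
Atwood | NULL 
Austen | NULL 
Asimov | 73926
Asimov | 77100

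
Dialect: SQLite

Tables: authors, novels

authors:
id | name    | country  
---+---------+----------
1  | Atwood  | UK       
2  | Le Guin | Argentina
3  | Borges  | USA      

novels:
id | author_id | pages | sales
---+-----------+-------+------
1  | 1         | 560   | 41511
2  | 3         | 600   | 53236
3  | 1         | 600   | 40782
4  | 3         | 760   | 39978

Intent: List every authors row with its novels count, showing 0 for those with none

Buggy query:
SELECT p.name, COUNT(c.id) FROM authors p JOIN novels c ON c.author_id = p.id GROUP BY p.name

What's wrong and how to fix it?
Bug: An inner join excludes parents with zero children

Fix: Switch to LEFT JOIN to retain unmatched parent rows

Corrected query:
SELECT p.name, COUNT(c.id) FROM authors p LEFT JOIN novels c ON c.author_id = p.id GROUP BY p.name

Result:
name    | COUNT(c.id)
--------+------------
Atwood  | 2          
Borges  | 2          
Le Guin | 0          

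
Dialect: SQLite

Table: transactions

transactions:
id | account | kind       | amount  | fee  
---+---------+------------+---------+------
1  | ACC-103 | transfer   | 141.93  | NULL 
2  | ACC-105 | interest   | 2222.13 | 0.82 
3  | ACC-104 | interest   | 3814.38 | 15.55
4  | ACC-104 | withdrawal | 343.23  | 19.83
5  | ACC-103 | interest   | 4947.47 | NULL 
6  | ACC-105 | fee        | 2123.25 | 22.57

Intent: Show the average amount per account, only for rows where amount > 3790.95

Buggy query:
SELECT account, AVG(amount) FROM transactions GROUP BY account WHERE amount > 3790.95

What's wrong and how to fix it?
Bug: Row-level WHERE must come before GROUP BY in the clause order

Fix: Move the WHERE clause before GROUP BY

Corrected query:
SELECT account, AVG(amount) FROM transactions WHERE amount > 3790.95 GROUP BY account

Result:
account | AVG(amount)
--------+------------
ACC-103 | 4947.47    
ACC-104 | 3814.38    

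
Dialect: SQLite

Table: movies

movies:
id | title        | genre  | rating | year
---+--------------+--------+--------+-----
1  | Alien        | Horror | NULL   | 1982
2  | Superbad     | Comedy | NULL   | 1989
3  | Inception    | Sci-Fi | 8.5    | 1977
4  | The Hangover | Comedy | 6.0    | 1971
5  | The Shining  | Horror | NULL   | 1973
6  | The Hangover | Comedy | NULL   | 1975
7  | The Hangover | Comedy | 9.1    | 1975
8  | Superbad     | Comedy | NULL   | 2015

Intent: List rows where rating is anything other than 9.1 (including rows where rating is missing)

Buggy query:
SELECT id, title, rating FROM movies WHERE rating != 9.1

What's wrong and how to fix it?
Bug: 'rating != 9.1' is unknown when rating is NULL, so NULL rows are silently excluded

Fix: Add an explicit OR rating IS NULL to include the missing-value rows

Corrected query:
SELECT id, title, rating FROM movies WHERE rating != 9.1 OR rating IS NULL

Result:
id | title        | rating
---+--------------+-------
1  | Alien        | NULL  
2  | Superbad     | NULL  
3  | Inception    | 8.5   
4  | The Hangover | 6     
5  | The Shining  | NULL  
6  | The Hangover | NULL  
8  | Superbad     | NULL  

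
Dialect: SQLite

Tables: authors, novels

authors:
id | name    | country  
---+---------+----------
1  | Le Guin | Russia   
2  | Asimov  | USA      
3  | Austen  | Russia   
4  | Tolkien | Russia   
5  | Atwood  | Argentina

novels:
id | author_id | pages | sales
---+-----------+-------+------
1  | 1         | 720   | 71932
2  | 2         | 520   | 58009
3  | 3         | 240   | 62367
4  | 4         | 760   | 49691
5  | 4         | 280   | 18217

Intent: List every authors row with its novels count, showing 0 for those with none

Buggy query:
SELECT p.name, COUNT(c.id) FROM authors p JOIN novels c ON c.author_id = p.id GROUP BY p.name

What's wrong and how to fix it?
Bug: An inner join excludes parents with zero children

Fix: Use LEFT JOIN so parents without children still appear (COUNT(c.id) gives 0)

Corrected query:
SELECT p.name, COUNT(c.id) FROM authors p LEFT JOIN novels c ON c.author_id = p.id GROUP BY p.name

Result:
name    | COUNT(c.id)
--------+------------
Asimov  | 1          
Atwood  | 0          
Austen  | 1          
Le Guin | 1          
Tolkien | 2          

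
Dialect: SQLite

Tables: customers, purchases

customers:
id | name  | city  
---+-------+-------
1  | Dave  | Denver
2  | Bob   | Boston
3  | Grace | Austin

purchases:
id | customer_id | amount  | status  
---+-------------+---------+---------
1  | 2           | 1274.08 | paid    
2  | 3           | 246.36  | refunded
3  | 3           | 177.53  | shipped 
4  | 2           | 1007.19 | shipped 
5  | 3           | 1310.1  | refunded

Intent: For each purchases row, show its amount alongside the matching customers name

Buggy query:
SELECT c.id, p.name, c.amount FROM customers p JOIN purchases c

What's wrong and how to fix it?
Bug: Missing join condition: each purchases row is matched to all customers rows instead of just its own

Fix: Add ON c.customer_id = p.id to the JOIN

Corrected query:
SELECT c.id, p.name, c.amount FROM customers p JOIN purchases c ON c.customer_id = p.id

Result:
id | name  | amount 
---+-------+--------
1  | Bob   | 1274.08
2  | Grace | 246.36 
3  | Grace | 177.53 
4  | Bob   | 1007.19
5  | Grace | 1310.1 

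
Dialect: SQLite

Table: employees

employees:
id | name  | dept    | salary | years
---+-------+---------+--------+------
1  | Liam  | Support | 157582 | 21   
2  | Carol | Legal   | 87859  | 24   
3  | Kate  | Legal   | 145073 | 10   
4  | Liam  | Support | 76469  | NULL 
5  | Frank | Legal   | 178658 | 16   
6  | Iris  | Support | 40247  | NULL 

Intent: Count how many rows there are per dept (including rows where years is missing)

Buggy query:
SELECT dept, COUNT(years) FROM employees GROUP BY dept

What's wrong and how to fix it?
Bug: COUNT(years) skips NULLs, so groups with missing years are undercounted

Fix: Replace COUNT(years) with COUNT(*)

Corrected query:
SELECT dept, COUNT(*) FROM employees GROUP BY dept

Result:
dept    | COUNT(*)
--------+---------
Legal   | 3       
Support | 3       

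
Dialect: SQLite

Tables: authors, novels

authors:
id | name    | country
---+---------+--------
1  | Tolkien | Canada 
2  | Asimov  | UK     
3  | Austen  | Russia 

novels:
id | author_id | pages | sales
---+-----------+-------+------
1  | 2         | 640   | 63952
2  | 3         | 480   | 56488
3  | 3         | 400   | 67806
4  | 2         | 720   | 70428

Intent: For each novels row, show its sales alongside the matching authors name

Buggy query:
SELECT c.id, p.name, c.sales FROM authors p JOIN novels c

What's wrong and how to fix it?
Bug: JOIN with no ON clause produces a cartesian product; every novels row pairs with every authors row

Fix: Add ON c.author_id = p.id to the JOIN

Corrected query:
SELECT c.id, p.name, c.sales FROM authors p JOIN novels c ON c.author_id = p.id

Result:
id | name   | sales
---+--------+------
1  | Asimov | 63952
2  | Austen | 56488
3  | Austen | 67806
4  | Asimov | 70428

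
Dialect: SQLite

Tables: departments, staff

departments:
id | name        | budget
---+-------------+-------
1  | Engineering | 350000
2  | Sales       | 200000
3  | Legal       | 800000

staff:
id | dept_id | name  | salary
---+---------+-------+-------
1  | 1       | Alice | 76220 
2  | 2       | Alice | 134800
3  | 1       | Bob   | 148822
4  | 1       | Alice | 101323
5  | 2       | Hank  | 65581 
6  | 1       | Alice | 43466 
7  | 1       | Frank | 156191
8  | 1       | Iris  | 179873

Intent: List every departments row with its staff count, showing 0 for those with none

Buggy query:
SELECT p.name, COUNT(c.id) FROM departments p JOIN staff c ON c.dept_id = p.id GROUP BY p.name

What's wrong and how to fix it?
Bug: INNER JOIN drops departments rows that have no matching staff rows

Fix: Switch to LEFT JOIN to retain unmatched parent rows

Corrected query:
SELECT p.name, COUNT(c.id) FROM departments p LEFT JOIN staff c ON c.dept_id = p.id GROUP BY p.name

Result:
name        | COUNT(c.id)
------------+------------
Engineering | 6          
Legal       | 0          
Sales       | 2          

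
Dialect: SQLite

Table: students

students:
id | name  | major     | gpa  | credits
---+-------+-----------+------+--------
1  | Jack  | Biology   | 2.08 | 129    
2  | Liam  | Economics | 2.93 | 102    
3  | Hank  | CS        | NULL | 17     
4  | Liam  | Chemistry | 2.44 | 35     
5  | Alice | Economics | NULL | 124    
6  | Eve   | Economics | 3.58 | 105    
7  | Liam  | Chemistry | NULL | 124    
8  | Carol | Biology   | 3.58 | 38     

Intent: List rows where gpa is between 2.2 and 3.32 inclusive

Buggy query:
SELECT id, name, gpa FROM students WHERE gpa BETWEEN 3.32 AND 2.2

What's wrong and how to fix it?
Bug: The bounds are reversed; BETWEEN a AND b requires a <= b to match anything

Fix: Write BETWEEN 2.2 AND 3.32

Corrected query:
SELECT id, name, gpa FROM students WHERE gpa BETWEEN 2.2 AND 3.32

Result:
id | name | gpa 
---+------+-----
2  | Liam | 2.93
4  | Liam | 2.44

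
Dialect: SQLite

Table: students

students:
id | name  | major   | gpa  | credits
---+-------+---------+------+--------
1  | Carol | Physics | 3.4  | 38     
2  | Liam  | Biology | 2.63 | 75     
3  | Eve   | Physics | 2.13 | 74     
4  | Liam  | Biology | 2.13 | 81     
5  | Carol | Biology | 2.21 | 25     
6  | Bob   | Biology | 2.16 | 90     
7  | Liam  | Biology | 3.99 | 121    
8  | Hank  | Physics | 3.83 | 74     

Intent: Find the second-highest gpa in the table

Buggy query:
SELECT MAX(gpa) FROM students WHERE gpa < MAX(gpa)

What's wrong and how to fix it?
Bug: The inner MAX is an aggregate inside WHERE, which is not allowed

Fix: Put the inner MAX in a scalar subquery

Corrected query:
SELECT MAX(gpa) FROM students WHERE gpa < (SELECT MAX(gpa) FROM students)

Result:
MAX(gpa)
--------
3.83    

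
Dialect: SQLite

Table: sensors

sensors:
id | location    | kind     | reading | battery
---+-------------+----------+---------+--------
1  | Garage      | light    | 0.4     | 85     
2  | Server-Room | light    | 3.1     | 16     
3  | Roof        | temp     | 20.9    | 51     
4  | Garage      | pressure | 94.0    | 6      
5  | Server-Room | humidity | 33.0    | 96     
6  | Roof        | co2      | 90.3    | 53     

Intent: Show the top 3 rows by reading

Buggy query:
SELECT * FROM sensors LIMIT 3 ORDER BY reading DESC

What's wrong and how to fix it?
Bug: LIMIT must come after ORDER BY

Fix: Sort with ORDER BY, then apply LIMIT

Corrected query:
SELECT * FROM sensors ORDER BY reading DESC LIMIT 3

Result:
id | location    | kind     | reading | battery
---+-------------+----------+---------+--------
4  | Garage      | pressure | 94      | 6      
6  | Roof        | co2      | 90.3    | 53     
5  | Server-Room | humidity | 33      | 96     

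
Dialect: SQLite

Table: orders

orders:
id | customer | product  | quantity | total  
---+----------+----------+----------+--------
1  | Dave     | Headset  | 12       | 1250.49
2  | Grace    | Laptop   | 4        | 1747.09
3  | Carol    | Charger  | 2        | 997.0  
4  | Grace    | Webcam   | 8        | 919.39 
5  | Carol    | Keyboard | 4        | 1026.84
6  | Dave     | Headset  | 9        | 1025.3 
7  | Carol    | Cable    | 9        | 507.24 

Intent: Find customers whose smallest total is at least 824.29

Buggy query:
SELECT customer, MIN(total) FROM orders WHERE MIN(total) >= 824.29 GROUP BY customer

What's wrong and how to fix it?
Bug: Aggregates like MIN are computed per group after WHERE runs

Fix: Replace WHERE with HAVING after the GROUP BY

Corrected query:
SELECT customer, MIN(total) FROM orders GROUP BY customer HAVING MIN(total) >= 824.29

Result:
customer | MIN(total)
---------+-----------
Dave     | 1025.3    
Grace    | 919.39    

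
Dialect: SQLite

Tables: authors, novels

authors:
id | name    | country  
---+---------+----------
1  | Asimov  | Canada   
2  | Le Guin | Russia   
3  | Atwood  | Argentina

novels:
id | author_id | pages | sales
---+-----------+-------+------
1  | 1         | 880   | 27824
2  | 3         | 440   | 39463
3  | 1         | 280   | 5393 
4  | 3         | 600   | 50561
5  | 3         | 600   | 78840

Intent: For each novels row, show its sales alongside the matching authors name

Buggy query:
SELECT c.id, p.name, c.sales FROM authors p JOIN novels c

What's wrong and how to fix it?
Bug: Missing join condition: each novels row is matched to all authors rows instead of just its own

Fix: Specify the join condition linking the foreign key to the parent id

Corrected query:
SELECT c.id, p.name, c.sales FROM authors p JOIN novels c ON c.author_id = p.id

Result:
id | name   | sales
---+--------+------
1  | Asimov | 27824
2  | Atwood | 39463
3  | Asimov | 5393 
4  | Atwood | 50561
5  | Atwood | 78840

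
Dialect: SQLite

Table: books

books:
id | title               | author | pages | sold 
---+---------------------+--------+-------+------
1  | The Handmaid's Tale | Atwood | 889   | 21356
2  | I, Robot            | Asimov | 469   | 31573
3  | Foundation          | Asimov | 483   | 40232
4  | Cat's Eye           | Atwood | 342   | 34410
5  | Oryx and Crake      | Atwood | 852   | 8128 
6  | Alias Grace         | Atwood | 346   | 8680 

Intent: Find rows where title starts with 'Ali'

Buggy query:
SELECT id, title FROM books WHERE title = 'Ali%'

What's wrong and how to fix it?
Bug: '=' compares the literal string including the % character; pattern matching needs LIKE

Fix: Use LIKE for wildcard pattern matching

Corrected query:
SELECT id, title FROM books WHERE title LIKE 'Ali%'

Result:
id | title      
---+------------
6  | Alias Grace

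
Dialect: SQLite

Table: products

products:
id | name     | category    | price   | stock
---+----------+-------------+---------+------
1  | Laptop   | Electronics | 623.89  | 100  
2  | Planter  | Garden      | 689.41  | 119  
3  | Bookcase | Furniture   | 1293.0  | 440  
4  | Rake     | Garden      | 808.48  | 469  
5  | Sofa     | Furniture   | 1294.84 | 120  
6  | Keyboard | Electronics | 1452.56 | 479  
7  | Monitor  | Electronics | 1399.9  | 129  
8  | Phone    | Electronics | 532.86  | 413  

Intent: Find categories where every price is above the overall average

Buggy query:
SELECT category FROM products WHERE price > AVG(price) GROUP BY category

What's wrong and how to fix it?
Bug: WHERE evaluates per row before aggregation, so AVG() is unavailable

Fix: Compute the overall average in a scalar subquery and compare each group's MIN against it in HAVING

Corrected query:
SELECT category FROM products GROUP BY category HAVING MIN(price) > (SELECT AVG(price) FROM products)

Result:
category 
---------
Furniture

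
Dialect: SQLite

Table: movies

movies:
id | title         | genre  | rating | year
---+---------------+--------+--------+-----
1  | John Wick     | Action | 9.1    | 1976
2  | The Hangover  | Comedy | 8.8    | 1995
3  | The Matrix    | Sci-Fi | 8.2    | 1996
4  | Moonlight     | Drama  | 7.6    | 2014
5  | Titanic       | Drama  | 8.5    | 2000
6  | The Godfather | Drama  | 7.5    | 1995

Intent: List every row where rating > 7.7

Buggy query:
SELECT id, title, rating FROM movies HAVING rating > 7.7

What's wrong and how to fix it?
Bug: This is a non-aggregate query (no GROUP BY, no aggregates), so in SQLite the HAVING clause is invalid here; a row-level condition belongs in WHERE

Fix: Use WHERE for row-level filtering

Corrected query:
SELECT id, title, rating FROM movies WHERE rating > 7.7

Result:
id | title        | rating
---+--------------+-------
1  | John Wick    | 9.1   
2  | The Hangover | 8.8   
3  | The Matrix   | 8.2   
5  | Titanic      | 8.5   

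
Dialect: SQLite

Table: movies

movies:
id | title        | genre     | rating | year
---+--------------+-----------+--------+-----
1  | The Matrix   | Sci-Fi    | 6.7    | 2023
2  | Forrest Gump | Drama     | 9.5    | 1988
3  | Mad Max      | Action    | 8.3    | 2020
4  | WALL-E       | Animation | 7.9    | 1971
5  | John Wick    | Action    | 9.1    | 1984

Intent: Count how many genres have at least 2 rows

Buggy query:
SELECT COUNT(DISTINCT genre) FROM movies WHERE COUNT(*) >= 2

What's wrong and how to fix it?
Bug: COUNT(*) cannot appear in WHERE; the per-group count doesn't exist yet

Fix: Group first with HAVING COUNT(*) >= 2, then COUNT the resulting groups

Corrected query:
SELECT COUNT(*) FROM (SELECT genre FROM movies GROUP BY genre HAVING COUNT(*) >= 2)

Result:
COUNT(*)
--------
1       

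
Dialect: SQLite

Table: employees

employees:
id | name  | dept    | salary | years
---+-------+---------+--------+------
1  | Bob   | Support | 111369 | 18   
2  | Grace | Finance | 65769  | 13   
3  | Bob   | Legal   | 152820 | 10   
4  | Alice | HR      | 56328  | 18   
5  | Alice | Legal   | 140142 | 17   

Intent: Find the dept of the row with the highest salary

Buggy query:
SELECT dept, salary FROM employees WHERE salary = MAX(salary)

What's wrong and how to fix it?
Bug: MAX(salary) is an aggregate and cannot be used directly in WHERE

Fix: Wrap MAX in a scalar subquery so WHERE compares against a single value

Corrected query:
SELECT dept, salary FROM employees WHERE salary = (SELECT MAX(salary) FROM employees)

Result:
dept  | salary
------+-------
Legal | 152820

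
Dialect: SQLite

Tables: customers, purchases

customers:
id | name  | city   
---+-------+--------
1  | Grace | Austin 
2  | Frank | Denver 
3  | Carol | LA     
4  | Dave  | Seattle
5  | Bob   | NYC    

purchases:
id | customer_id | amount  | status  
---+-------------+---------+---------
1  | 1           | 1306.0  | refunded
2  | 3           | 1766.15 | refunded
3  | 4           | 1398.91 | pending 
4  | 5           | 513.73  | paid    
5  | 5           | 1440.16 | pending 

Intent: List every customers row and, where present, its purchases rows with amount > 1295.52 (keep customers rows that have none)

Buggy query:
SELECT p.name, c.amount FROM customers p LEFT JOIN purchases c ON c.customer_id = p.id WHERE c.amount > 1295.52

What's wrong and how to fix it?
Bug: Filtering c.amount in WHERE discards the NULL rows produced by LEFT JOIN, turning it into an inner join

Fix: Move the right-table condition into the ON clause so unmatched parents are kept

Corrected query:
SELECT p.name, c.amount FROM customers p LEFT JOIN purchases c ON c.customer_id = p.id AND c.amount > 1295.52

Result:
name  | amount 
------+--------
Grace | 1306   
Frank | NULL   
Carol | 1766.15
Dave  | 1398.91
Bob   | 1440.16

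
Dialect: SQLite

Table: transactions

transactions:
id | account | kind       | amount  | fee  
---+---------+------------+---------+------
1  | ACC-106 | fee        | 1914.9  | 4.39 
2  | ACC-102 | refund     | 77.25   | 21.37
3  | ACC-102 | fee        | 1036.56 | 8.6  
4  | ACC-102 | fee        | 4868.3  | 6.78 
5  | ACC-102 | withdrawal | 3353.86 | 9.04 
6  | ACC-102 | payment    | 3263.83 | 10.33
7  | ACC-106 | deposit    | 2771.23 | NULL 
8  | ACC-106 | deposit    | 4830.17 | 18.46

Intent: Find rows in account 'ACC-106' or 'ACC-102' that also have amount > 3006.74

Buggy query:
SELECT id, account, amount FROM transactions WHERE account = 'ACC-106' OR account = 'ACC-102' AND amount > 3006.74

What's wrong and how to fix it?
Bug: Without parentheses, AND is evaluated before OR, so the amount filter only applies to the 'ACC-102' branch

Fix: Add parentheses around the OR so the AND applies to both alternatives

Corrected query:
SELECT id, account, amount FROM transactions WHERE (account = 'ACC-106' OR account = 'ACC-102') AND amount > 3006.74

Result:
id | account | amount 
---+---------+--------
4  | ACC-102 | 4868.3 
5  | ACC-102 | 3353.86
6  | ACC-102 | 3263.83
8  | ACC-106 | 4830.17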